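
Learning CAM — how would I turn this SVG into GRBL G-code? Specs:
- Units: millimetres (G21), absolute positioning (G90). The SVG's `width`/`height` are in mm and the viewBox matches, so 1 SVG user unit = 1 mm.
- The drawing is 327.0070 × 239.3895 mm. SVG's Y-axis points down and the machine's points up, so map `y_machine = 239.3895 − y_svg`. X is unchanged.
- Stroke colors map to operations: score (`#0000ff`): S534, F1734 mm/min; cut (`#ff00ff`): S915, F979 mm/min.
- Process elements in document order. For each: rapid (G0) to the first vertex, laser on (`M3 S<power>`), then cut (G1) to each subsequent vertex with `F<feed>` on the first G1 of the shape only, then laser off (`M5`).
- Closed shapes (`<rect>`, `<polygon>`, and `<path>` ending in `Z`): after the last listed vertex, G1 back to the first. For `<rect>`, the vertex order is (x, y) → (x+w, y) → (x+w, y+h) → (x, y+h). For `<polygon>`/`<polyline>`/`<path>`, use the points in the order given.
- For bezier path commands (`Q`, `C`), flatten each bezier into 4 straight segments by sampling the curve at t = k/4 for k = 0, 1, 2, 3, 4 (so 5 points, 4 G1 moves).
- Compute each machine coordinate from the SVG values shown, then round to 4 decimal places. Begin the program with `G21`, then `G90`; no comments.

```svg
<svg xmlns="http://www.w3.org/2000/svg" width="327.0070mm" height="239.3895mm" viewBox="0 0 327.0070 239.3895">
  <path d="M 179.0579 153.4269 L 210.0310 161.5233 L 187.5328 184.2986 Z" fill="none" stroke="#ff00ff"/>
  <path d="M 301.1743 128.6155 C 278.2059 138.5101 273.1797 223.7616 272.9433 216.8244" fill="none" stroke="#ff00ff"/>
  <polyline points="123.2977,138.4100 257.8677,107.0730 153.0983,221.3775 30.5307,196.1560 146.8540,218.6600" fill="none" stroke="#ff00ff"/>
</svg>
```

Since the viewBox matches the mm dimensions, user units are millimetres directly. The only transform is the Y-flip y_m = 239.3895 − y_svg.

Shape 1 is a regular polygon drawn with `<path>`. Its stroke #ff00ff means cut at S915, F979. After flipping Y the toolpath is (179.0579,85.9626) → (210.0310,77.8662) → (187.5328,55.0909) → (179.0579,85.9626), returning to the start.

Shape 2 is a cubic bezier drawn with `<path>`. Its stroke #ff00ff means cut at S915, F979. After flipping Y the toolpath is (301.1743,110.7740) → (287.1067,91.8415) → (278.5343,60.3576) → (274.2242,32.0297) → (272.9433,22.5651).

Shape 3 is a open polyline drawn with `<polyline>`. Its stroke #ff00ff means cut at S915, F979. After flipping Y the toolpath is (123.2977,100.9795) → (257.8677,132.3165) → (153.0983,18.0120) → (30.5307,43.2335) → (146.8540,20.7295).

G21
G90
G0 X179.0579 Y85.9626
M3 S915
G1 X210.0310 Y77.8662 F979
G1 X187.5328 Y55.0909
G1 X179.0579 Y85.9626
M5
G0 X301.1743 Y110.7740
M3 S915
G1 X287.1067 Y91.8415 F979
G1 X278.5343 Y60.3576
G1 X274.2242 Y32.0297
G1 X272.9433 Y22.5651
M5
G0 X123.2977 Y100.9795
M3 S915
G1 X257.8677 Y132.3165 F979
G1 X153.0983 Y18.0120
G1 X30.5307 Y43.2335
G1 X146.8540 Y20.7295
M5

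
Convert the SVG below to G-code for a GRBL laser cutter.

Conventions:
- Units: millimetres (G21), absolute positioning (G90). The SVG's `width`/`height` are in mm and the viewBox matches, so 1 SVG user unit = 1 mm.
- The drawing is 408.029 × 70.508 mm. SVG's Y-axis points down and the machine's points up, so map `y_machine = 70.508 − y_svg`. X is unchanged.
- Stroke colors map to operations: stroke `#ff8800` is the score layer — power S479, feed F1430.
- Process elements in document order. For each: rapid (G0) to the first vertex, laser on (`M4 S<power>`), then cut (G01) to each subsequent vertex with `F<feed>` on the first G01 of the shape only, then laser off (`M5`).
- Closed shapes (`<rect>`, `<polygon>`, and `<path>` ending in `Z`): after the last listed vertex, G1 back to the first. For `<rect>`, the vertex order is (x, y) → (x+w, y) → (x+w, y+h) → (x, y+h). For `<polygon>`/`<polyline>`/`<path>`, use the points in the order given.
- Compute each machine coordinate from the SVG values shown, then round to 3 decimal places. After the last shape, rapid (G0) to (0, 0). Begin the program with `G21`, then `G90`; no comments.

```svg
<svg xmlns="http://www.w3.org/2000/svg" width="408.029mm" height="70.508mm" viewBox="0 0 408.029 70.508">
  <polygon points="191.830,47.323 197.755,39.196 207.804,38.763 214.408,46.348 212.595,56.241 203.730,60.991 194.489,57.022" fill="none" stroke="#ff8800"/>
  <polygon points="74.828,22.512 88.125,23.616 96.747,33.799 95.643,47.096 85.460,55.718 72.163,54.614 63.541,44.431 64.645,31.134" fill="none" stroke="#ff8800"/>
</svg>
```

Since the viewBox matches the mm dimensions, user units are millimetres directly. The only transform is the Y-flip y_m = 70.508 − y_svg.

Shape 1 is a regular polygon drawn with `<polygon>`. Its stroke #ff8800 means score at S479, F1430. After flipping Y the toolpath is (191.830,23.185) → (197.755,31.312) → (207.804,31.745) → (214.408,24.160) → (212.595,14.267) → (203.730,9.517) → (194.489,13.486) → (191.830,23.185), returning to the start.

Shape 2 is a regular polygon drawn with `<polygon>`. Its stroke #ff8800 means score at S479, F1430. After flipping Y the toolpath is (74.828,47.996) → (88.125,46.892) → (96.747,36.709) → (95.643,23.412) → (85.460,14.790) → (72.163,15.894) → (63.541,26.077) → (64.645,39.374) → (74.828,47.996), returning to the start.

G21
G90
G0 X191.830 Y23.185
M4 S479
G01 X197.755 Y31.312 F1430
G01 X207.804 Y31.745
G01 X214.408 Y24.160
G01 X212.595 Y14.267
G01 X203.730 Y9.517
G01 X194.489 Y13.486
G01 X191.830 Y23.185
M5
G0 X74.828 Y47.996
M4 S479
G01 X88.125 Y46.892 F1430
G01 X96.747 Y36.709
G01 X95.643 Y23.412
G01 X85.460 Y14.790
G01 X72.163 Y15.894
G01 X63.541 Y26.077
G01 X64.645 Y39.374
G01 X74.828 Y47.996
M5
G0 X0.000 Y0.000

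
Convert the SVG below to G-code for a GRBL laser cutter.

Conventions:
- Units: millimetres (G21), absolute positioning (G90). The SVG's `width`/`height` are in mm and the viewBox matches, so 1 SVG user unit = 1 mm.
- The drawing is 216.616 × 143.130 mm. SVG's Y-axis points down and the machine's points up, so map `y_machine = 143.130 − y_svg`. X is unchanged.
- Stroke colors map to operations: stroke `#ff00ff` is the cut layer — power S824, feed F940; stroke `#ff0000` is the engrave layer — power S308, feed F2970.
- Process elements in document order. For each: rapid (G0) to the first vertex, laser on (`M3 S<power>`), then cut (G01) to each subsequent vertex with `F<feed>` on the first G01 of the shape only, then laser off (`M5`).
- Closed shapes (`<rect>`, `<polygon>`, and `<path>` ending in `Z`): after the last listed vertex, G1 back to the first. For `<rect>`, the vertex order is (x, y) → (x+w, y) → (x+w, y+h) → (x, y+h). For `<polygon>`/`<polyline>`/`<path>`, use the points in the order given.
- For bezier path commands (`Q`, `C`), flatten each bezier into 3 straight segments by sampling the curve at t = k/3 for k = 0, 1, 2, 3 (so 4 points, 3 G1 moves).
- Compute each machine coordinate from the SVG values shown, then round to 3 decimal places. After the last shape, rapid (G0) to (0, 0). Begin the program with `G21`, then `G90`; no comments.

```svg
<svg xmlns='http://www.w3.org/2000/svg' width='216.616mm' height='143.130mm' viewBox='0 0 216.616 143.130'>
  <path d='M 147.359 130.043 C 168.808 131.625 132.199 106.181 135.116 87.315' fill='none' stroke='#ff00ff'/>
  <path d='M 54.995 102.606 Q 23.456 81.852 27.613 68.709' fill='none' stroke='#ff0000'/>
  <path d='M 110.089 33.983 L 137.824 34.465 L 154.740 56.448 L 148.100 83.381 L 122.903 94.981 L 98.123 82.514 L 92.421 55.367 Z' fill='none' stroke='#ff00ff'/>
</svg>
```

viewBox `0 0 216.616 143.130` with mm width/height → 1 unit = 1 mm. Flip: y_m = 143.130 − y_svg.

**Shape 1** — `<path>` cubic bezier, stroke `#ff00ff` → cut (S824, F940). Control points (SVG): P0=(147.359,130.043), P1=(168.808,131.625), P2=(132.199,106.181), P3=(135.116,87.315); sampled at t=k/3. Machine vertices: (147.359,13.087) → (153.070,19.269) → (141.760,36.001) → (135.116,55.815). Open path.

**Shape 2** — `<path>` quadratic bezier, stroke `#ff0000` → engrave (S308, F2970). Control points (SVG): P0=(54.995,102.606), P1=(23.456,81.852), P2=(27.613,68.709); sampled at t=k/3. Machine vertices: (54.995,40.524) → (37.935,53.514) → (28.808,64.813) → (27.613,74.421). Open path.

**Shape 3** — `<path>` regular polygon, stroke `#ff00ff` → cut (S824, F940). Machine vertices: (110.089,109.147) → (137.824,108.665) → (154.740,86.682) → (148.100,59.749) → (122.903,48.149) → (98.123,60.616) → (92.421,87.763) → (110.089,109.147). Closed: final G1 returns to the first vertex.

G21
G90
G0 X147.359 Y13.087
M3 S824
G01 X153.070 Y19.269 F940
G01 X141.760 Y36.001
G01 X135.116 Y55.815
M5
G0 X54.995 Y40.524
M3 S308
G01 X37.935 Y53.514 F2970
G01 X28.808 Y64.813
G01 X27.613 Y74.421
M5
G0 X110.089 Y109.147
M3 S824
G01 X137.824 Y108.665 F940
G01 X154.740 Y86.682
G01 X148.100 Y59.749
G01 X122.903 Y48.149
G01 X98.123 Y60.616
G01 X92.421 Y87.763
G01 X110.089 Y109.147
M5
G0 X0.000 Y0.000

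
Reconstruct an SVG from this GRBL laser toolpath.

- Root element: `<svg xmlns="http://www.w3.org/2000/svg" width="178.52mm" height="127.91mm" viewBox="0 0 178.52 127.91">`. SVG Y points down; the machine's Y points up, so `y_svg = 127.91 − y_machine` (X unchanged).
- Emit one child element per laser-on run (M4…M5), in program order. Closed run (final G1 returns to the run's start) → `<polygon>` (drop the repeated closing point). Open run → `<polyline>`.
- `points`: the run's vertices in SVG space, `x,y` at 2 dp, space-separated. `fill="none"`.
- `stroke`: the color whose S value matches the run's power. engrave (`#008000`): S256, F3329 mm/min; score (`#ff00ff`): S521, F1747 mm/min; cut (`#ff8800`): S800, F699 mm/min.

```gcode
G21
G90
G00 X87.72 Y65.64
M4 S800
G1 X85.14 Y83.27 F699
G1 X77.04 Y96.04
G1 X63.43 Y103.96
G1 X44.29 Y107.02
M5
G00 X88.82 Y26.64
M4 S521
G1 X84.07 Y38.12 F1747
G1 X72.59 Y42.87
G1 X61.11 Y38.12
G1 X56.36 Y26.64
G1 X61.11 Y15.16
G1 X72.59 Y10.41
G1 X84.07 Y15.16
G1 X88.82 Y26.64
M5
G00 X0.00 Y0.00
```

<svg xmlns="http://www.w3.org/2000/svg" width="178.52mm" height="127.91mm" viewBox="0 0 178.52 127.91">
  <polyline points="87.72,62.27 85.14,44.64 77.04,31.87 63.43,23.95 44.29,20.89" fill="none" stroke="#ff8800"/>
  <polygon points="88.82,101.27 84.07,89.79 72.59,85.04 61.11,89.79 56.36,101.27 61.11,112.75 72.59,117.50 84.07,112.75" fill="none" stroke="#ff00ff"/>
</svg>

Machine Y-up, SVG Y-down with viewBox height 127.91, so y_svg = 127.91 − y_machine; X carries over.

Run 1: S800 ⇒ cut layer `#ff8800`. The run is open, so emit a `<polyline>` with points (Y-flipped): 87.72,62.27 85.14,44.64 77.04,31.87 63.43,23.95 44.29,20.89.

Run 2: the run's S521 means `#ff00ff` (score). The run returns to its start, so emit a `<polygon>` with points (Y-flipped): 88.82,101.27 84.07,89.79 72.59,85.04 61.11,89.79 56.36,101.27 61.11,112.75 72.59,117.50 84.07,112.75.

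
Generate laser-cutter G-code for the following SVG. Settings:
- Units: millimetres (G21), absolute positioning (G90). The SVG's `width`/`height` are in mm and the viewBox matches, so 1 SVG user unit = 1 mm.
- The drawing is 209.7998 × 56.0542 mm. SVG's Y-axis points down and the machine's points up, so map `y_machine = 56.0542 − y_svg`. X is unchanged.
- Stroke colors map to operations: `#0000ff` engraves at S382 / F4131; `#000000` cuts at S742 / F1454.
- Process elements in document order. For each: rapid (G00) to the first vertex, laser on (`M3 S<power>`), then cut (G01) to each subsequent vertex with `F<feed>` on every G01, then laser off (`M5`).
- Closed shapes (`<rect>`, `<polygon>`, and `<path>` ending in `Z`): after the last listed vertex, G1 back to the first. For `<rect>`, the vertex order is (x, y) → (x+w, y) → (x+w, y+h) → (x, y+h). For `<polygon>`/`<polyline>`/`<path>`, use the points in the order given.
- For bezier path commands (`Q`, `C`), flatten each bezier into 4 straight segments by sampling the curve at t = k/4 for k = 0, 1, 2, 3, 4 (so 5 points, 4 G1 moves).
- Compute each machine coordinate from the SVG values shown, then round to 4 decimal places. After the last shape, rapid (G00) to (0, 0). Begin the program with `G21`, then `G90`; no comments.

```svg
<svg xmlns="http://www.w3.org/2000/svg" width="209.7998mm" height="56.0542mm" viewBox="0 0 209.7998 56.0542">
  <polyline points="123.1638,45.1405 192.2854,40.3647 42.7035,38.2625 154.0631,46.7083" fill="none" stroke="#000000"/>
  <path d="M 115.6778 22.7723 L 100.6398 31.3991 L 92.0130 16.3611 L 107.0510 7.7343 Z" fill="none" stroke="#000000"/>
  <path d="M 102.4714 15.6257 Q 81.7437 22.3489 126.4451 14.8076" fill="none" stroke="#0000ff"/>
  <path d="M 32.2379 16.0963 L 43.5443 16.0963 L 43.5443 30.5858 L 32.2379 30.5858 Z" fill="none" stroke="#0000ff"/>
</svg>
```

G21
G90
G00 X123.1638 Y10.9137
M3 S742
G01 X192.2854 Y15.6895 F1454
G01 X42.7035 Y17.7917 F1454
G01 X154.0631 Y9.3459 F1454
M5
G00 X115.6778 Y33.2819
M3 S742
G01 X100.6398 Y24.6551 F1454
G01 X92.0130 Y39.6931 F1454
G01 X107.0510 Y48.3199 F1454
G01 X115.6778 Y33.2819 F1454
M5
G00 X102.4714 Y40.4285
M3 S382
G01 X96.1969 Y37.9584 F4131
G01 X98.1010 Y37.2714 F4131
G01 X108.1837 Y38.3675 F4131
G01 X126.4451 Y41.2466 F4131
M5
G00 X32.2379 Y39.9579
M3 S382
G01 X43.5443 Y39.9579 F4131
G01 X43.5443 Y25.4684 F4131
G01 X32.2379 Y25.4684 F4131
G01 X32.2379 Y39.9579 F4131
M5
G00 X0.0000 Y0.0000

viewBox `0 0 209.7998 56.0542` with mm width/height → 1 unit = 1 mm. Flip: y_m = 56.0542 − y_svg.

**Shape 1** — `<polyline>` open polyline, stroke `#000000` → cut (S742, F1454). Machine vertices: (123.1638,10.9137) → (192.2854,15.6895) → (42.7035,17.7917) → (154.0631,9.3459). Open path.

**Shape 2** — `<path>` regular polygon, stroke `#000000` → cut (S742, F1454). Machine vertices: (115.6778,33.2819) → (100.6398,24.6551) → (92.0130,39.6931) → (107.0510,48.3199) → (115.6778,33.2819). Closed: final G1 returns to the first vertex.

**Shape 3** — `<path>` quadratic bezier, stroke `#0000ff` → engrave (S382, F4131). Control points (SVG): P0=(102.4714,15.6257), P1=(81.7437,22.3489), P2=(126.4451,14.8076); sampled at t=k/4. Machine vertices: (102.4714,40.4285) → (96.1969,37.9584) → (98.1010,37.2714) → (108.1837,38.3675) → (126.4451,41.2466). Open path.

**Shape 4** — `<path>` rectangle, stroke `#0000ff` → engrave (S382, F4131). Machine vertices: (32.2379,39.9579) → (43.5443,39.9579) → (43.5443,25.4684) → (32.2379,25.4684) → (32.2379,39.9579). Closed: final G1 returns to the first vertex.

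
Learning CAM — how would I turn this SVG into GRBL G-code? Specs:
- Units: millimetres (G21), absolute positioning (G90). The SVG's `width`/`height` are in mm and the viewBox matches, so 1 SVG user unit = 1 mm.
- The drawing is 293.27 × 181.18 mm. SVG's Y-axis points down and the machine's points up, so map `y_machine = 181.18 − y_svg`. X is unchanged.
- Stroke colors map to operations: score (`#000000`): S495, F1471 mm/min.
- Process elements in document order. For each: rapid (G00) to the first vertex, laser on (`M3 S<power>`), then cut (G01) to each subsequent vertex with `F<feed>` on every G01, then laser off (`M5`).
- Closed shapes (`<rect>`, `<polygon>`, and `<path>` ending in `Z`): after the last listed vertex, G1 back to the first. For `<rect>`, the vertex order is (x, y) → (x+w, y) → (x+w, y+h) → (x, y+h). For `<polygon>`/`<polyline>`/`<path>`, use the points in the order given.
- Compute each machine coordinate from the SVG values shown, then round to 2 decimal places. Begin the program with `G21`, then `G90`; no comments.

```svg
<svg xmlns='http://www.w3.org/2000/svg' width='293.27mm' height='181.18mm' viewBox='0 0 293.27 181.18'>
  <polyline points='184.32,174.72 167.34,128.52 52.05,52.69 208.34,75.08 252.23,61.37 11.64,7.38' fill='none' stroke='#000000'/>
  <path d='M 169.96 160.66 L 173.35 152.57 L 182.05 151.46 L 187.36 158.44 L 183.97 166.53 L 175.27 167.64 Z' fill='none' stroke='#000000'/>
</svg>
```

G21
G90
G00 X184.32 Y6.46
M3 S495
G01 X167.34 Y52.66 F1471
G01 X52.05 Y128.49 F1471
G01 X208.34 Y106.10 F1471
G01 X252.23 Y119.81 F1471
G01 X11.64 Y173.80 F1471
M5
G00 X169.96 Y20.52
M3 S495
G01 X173.35 Y28.61 F1471
G01 X182.05 Y29.72 F1471
G01 X187.36 Y22.74 F1471
G01 X183.97 Y14.65 F1471
G01 X175.27 Y13.54 F1471
G01 X169.96 Y20.52 F1471
M5

1 u = 1 mm; y_m = 181.18 − y.

[1] `<polyline>` open polyline, #000000→score S495 F1471: (184.32,6.46) → (167.34,52.66) → (52.05,128.49) → (208.34,106.10) → (252.23,119.81) → (11.64,173.80)

[2] `<path>` regular polygon, #000000→score S495 F1471: (169.96,20.52) → (173.35,28.61) → (182.05,29.72) → (187.36,22.74) → (183.97,14.65) → (175.27,13.54) → (169.96,20.52) (closed)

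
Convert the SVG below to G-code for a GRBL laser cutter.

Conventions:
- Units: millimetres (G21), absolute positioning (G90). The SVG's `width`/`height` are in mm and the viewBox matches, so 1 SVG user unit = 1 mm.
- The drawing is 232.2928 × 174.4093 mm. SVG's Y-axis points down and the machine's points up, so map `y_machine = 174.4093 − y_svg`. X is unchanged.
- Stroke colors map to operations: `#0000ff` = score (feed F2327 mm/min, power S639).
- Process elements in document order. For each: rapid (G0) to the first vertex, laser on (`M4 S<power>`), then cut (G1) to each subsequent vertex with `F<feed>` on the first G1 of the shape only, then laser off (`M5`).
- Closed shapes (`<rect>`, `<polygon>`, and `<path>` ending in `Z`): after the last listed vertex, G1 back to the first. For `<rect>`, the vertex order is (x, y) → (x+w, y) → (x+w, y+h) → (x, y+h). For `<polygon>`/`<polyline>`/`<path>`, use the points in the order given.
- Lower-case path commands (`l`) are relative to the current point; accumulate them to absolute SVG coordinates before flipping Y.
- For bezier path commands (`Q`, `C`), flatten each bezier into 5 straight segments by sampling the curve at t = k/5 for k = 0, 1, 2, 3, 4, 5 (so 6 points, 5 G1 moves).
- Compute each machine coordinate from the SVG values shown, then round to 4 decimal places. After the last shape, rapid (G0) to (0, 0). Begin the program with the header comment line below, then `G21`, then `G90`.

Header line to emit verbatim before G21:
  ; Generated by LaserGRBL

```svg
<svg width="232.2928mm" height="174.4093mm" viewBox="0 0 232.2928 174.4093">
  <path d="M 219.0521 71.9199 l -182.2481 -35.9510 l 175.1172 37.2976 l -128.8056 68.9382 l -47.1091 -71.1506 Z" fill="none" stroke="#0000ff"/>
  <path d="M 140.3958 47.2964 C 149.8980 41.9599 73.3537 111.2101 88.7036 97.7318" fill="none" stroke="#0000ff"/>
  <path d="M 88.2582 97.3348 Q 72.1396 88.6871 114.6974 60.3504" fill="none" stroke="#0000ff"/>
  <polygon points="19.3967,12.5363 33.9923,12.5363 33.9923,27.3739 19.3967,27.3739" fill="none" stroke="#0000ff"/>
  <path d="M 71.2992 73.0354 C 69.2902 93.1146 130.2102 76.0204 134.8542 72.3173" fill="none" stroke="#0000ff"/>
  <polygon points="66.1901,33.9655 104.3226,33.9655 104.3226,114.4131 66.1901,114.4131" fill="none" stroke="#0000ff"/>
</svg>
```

1 u = 1 mm; y_m = 174.4093 − y.

[1] `<path>` closed polygon, #0000ff→score S639 F2327: (219.0521,102.4894) → (36.8040,138.4404) → (211.9212,101.1428) → (83.1156,32.2046) → (36.0065,103.3552) → (219.0521,102.4894) (closed)

[2] `<path>` cubic bezier, #0000ff→score S639 F2327: (140.3958,127.1129) → (137.1951,122.6229) → (121.8843,107.7833) → (103.0047,90.1450) → (89.0974,77.2594) → (88.7036,76.6775)

[3] `<path>` quadratic bezier, #0000ff→score S639 F2327: (88.2582,77.0745) → (84.1578,81.3211) → (84.7515,87.1429) → (90.0394,94.5398) → (100.0213,103.5118) → (114.6974,114.0589)

[4] `<polygon>` rectangle, #0000ff→score S639 F2327: (19.3967,161.8730) → (33.9923,161.8730) → (33.9923,147.0354) → (19.3967,147.0354) → (19.3967,161.8730) (closed)

[5] `<path>` cubic bezier, #0000ff→score S639 F2327: (71.2992,101.3739) → (76.6916,93.3827) → (91.4652,91.8860) → (109.8980,94.4567) → (126.2683,98.6677) → (134.8542,102.0920)

[6] `<polygon>` rectangle, #0000ff→score S639 F2327: (66.1901,140.4438) → (104.3226,140.4438) → (104.3226,59.9962) → (66.1901,59.9962) → (66.1901,140.4438) (closed)

; Generated by LaserGRBL
G21
G90
G0 X219.0521 Y102.4894
M4 S639
G1 X36.8040 Y138.4404 F2327
G1 X211.9212 Y101.1428
G1 X83.1156 Y32.2046
G1 X36.0065 Y103.3552
G1 X219.0521 Y102.4894
M5
G0 X140.3958 Y127.1129
M4 S639
G1 X137.1951 Y122.6229 F2327
G1 X121.8843 Y107.7833
G1 X103.0047 Y90.1450
G1 X89.0974 Y77.2594
G1 X88.7036 Y76.6775
M5
G0 X88.2582 Y77.0745
M4 S639
G1 X84.1578 Y81.3211 F2327
G1 X84.7515 Y87.1429
G1 X90.0394 Y94.5398
G1 X100.0213 Y103.5118
G1 X114.6974 Y114.0589
M5
G0 X19.3967 Y161.8730
M4 S639
G1 X33.9923 Y161.8730 F2327
G1 X33.9923 Y147.0354
G1 X19.3967 Y147.0354
G1 X19.3967 Y161.8730
M5
G0 X71.2992 Y101.3739
M4 S639
G1 X76.6916 Y93.3827 F2327
G1 X91.4652 Y91.8860
G1 X109.8980 Y94.4567
G1 X126.2683 Y98.6677
G1 X134.8542 Y102.0920
M5
G0 X66.1901 Y140.4438
M4 S639
G1 X104.3226 Y140.4438 F2327
G1 X104.3226 Y59.9962
G1 X66.1901 Y59.9962
G1 X66.1901 Y140.4438
M5
G0 X0.0000 Y0.0000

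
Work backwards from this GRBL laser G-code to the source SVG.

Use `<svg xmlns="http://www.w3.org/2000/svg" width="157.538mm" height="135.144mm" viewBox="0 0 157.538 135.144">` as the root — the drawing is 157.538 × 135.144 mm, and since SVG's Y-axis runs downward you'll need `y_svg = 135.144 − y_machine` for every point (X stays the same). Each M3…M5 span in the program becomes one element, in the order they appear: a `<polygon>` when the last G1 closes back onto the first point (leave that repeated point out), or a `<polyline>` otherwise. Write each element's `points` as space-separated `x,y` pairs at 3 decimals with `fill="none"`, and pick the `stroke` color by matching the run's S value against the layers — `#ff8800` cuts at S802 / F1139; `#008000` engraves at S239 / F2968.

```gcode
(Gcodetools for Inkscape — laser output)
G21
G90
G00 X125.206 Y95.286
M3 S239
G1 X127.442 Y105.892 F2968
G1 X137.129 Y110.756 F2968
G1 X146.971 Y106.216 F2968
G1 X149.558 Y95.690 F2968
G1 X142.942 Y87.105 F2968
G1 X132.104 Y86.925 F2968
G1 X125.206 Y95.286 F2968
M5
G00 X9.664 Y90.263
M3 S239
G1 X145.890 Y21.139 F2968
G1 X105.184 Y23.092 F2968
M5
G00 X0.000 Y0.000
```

y_svg = 135.144 − y_m. Every run uses S239, so all elements get stroke `#008000` (engrave).

[1] closed run; points: 125.206,39.858 127.442,29.252 137.129,24.388 146.971,28.928 149.558,39.454 142.942,48.039 132.104,48.219

[2] open run; points: 9.664,44.881 145.890,114.005 105.184,112.052

<svg xmlns="http://www.w3.org/2000/svg" width="157.538mm" height="135.144mm" viewBox="0 0 157.538 135.144">
  <polygon points="125.206,39.858 127.442,29.252 137.129,24.388 146.971,28.928 149.558,39.454 142.942,48.039 132.104,48.219" fill="none" stroke="#008000"/>
  <polyline points="9.664,44.881 145.890,114.005 105.184,112.052" fill="none" stroke="#008000"/>
</svg>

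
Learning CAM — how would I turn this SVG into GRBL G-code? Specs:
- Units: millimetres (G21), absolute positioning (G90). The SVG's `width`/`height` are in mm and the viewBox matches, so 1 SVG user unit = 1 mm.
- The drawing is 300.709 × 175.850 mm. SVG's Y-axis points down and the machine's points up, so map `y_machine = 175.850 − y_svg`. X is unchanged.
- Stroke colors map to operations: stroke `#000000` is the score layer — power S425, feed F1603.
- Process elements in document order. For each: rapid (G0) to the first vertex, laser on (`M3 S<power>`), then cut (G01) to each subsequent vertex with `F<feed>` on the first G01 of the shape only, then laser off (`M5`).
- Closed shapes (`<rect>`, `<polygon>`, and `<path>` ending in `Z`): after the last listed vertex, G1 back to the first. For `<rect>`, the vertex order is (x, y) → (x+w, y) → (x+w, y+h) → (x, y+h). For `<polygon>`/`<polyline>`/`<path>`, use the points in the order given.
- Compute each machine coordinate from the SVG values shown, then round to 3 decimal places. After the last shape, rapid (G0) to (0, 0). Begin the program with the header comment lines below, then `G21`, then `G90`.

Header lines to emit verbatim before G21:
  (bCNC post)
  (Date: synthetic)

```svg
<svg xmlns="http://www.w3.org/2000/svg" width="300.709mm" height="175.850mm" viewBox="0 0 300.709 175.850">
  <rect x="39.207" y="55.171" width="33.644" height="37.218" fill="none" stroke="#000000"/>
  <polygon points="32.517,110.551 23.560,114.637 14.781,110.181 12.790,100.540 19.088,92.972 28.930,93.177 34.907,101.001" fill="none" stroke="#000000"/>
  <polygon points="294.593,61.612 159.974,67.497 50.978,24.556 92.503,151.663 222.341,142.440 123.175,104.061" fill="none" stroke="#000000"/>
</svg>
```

1 u = 1 mm; y_m = 175.850 − y.

[1] `<rect>` rectangle, #000000→score S425 F1603: (39.207,120.679) → (72.851,120.679) → (72.851,83.461) → (39.207,83.461) → (39.207,120.679) (closed)

[2] `<polygon>` regular polygon, #000000→score S425 F1603: (32.517,65.299) → (23.560,61.213) → (14.781,65.669) → (12.790,75.310) → (19.088,82.878) → (28.930,82.673) → (34.907,74.849) → (32.517,65.299) (closed)

[3] `<polygon>` closed polygon, #000000→score S425 F1603: (294.593,114.238) → (159.974,108.353) → (50.978,151.294) → (92.503,24.187) → (222.341,33.410) → (123.175,71.789) → (294.593,114.238) (closed)

(bCNC post)
(Date: synthetic)
G21
G90
G0 X39.207 Y120.679
M3 S425
G01 X72.851 Y120.679 F1603
G01 X72.851 Y83.461
G01 X39.207 Y83.461
G01 X39.207 Y120.679
M5
G0 X32.517 Y65.299
M3 S425
G01 X23.560 Y61.213 F1603
G01 X14.781 Y65.669
G01 X12.790 Y75.310
G01 X19.088 Y82.878
G01 X28.930 Y82.673
G01 X34.907 Y74.849
G01 X32.517 Y65.299
M5
G0 X294.593 Y114.238
M3 S425
G01 X159.974 Y108.353 F1603
G01 X50.978 Y151.294
G01 X92.503 Y24.187
G01 X222.341 Y33.410
G01 X123.175 Y71.789
G01 X294.593 Y114.238
M5
G0 X0.000 Y0.000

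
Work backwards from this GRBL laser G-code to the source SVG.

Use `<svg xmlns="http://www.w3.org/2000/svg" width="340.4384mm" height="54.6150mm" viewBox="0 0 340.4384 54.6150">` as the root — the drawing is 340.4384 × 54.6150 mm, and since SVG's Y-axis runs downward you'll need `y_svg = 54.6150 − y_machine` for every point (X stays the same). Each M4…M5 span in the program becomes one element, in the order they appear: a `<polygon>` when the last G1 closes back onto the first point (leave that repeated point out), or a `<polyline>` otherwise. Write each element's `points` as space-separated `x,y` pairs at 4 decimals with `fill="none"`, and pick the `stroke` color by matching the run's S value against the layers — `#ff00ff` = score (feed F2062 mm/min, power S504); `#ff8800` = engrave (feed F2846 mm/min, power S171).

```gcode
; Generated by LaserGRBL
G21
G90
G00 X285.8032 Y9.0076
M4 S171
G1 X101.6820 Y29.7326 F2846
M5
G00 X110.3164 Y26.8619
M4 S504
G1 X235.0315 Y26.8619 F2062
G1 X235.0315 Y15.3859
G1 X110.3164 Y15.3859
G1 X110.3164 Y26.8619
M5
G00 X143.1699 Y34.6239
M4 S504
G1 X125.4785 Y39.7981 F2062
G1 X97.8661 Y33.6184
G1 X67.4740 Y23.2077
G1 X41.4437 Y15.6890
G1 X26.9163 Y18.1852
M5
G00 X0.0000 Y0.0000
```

<svg xmlns="http://www.w3.org/2000/svg" width="340.4384mm" height="54.6150mm" viewBox="0 0 340.4384 54.6150">
  <polyline points="285.8032,45.6074 101.6820,24.8824" fill="none" stroke="#ff8800"/>
  <polygon points="110.3164,27.7531 235.0315,27.7531 235.0315,39.2291 110.3164,39.2291" fill="none" stroke="#ff00ff"/>
  <polyline points="143.1699,19.9911 125.4785,14.8169 97.8661,20.9966 67.4740,31.4073 41.4437,38.9260 26.9163,36.4298" fill="none" stroke="#ff00ff"/>
</svg>

Machine Y-up, SVG Y-down with viewBox height 54.6150, so y_svg = 54.6150 − y_machine; X carries over.

Run 1: S171 ⇒ engrave layer `#ff8800`. The run is open, so emit a `<polyline>` with points (Y-flipped): 285.8032,45.6074 101.6820,24.8824.

Run 2: the run's S504 means `#ff00ff` (score). The run returns to its start, so emit a `<polygon>` with points (Y-flipped): 110.3164,27.7531 235.0315,27.7531 235.0315,39.2291 110.3164,39.2291.

Run 3: S504 ⇒ score layer `#ff00ff`. The run is open, so emit a `<polyline>` with points (Y-flipped): 143.1699,19.9911 125.4785,14.8169 97.8661,20.9966 67.4740,31.4073 41.4437,38.9260 26.9163,36.4298.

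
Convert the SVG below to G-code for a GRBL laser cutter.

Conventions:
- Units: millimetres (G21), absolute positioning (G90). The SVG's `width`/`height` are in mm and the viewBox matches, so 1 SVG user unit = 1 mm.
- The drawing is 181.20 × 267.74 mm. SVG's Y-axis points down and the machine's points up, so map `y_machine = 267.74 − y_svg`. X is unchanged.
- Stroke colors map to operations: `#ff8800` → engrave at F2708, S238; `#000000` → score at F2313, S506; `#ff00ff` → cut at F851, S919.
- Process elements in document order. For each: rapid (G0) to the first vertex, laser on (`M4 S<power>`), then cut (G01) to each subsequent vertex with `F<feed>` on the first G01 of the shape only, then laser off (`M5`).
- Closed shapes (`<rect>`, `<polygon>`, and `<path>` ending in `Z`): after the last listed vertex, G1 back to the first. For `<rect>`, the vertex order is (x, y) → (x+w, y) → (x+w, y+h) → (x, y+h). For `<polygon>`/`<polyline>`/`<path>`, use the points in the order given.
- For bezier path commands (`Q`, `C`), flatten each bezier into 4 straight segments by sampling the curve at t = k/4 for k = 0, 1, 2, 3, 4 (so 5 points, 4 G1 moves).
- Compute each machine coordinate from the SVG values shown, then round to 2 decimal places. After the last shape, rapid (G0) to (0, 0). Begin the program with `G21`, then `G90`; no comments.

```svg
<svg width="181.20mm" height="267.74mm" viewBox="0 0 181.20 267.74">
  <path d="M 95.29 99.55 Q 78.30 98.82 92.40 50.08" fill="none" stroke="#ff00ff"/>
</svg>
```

Since the viewBox matches the mm dimensions, user units are millimetres directly. The only transform is the Y-flip y_m = 267.74 − y_svg.

Shape 1 is a quadratic bezier drawn with `<path>`. Its stroke #ff00ff means cut at S919, F851. After flipping Y the toolpath is (95.29,168.19) → (88.74,171.56) → (86.07,180.92) → (87.29,196.29) → (92.40,217.66).

G21
G90
G0 X95.29 Y168.19
M4 S919
G01 X88.74 Y171.56 F851
G01 X86.07 Y180.92
G01 X87.29 Y196.29
G01 X92.40 Y217.66
M5
G0 X0.00 Y0.00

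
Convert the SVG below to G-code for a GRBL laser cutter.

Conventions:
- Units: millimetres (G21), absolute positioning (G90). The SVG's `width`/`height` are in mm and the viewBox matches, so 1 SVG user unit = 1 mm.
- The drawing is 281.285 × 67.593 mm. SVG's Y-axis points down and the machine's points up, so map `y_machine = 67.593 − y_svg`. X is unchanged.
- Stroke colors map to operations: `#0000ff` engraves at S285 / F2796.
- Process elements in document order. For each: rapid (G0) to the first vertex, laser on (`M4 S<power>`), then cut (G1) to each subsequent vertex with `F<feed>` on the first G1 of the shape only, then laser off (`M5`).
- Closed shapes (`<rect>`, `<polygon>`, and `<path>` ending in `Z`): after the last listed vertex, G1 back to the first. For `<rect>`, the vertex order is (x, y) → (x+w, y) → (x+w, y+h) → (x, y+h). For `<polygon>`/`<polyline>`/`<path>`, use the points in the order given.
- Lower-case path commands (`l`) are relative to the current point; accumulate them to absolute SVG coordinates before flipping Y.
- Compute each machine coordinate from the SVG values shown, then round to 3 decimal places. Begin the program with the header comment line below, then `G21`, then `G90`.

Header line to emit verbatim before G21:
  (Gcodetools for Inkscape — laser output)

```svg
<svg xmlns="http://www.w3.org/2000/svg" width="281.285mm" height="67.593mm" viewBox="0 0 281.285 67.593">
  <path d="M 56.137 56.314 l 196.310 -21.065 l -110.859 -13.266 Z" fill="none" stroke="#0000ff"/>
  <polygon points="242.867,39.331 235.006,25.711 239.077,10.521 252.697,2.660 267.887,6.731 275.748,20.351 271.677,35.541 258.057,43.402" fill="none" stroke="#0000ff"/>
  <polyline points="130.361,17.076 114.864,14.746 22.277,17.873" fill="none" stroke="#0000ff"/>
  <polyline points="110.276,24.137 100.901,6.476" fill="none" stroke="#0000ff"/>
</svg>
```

viewBox `0 0 281.285 67.593` with mm width/height → 1 unit = 1 mm. Flip: y_m = 67.593 − y_svg.

**Shape 1** — `<path>` closed polygon, stroke `#0000ff` → engrave (S285, F2796). Machine vertices: (56.137,11.279) → (252.447,32.344) → (141.588,45.610) → (56.137,11.279). Closed: final G1 returns to the first vertex.

**Shape 2** — `<polygon>` regular polygon, stroke `#0000ff` → engrave (S285, F2796). Machine vertices: (242.867,28.262) → (235.006,41.882) → (239.077,57.072) → (252.697,64.933) → (267.887,60.862) → (275.748,47.242) → (271.677,32.052) → (258.057,24.191) → (242.867,28.262). Closed: final G1 returns to the first vertex.

**Shape 3** — `<polyline>` open polyline, stroke `#0000ff` → engrave (S285, F2796). Machine vertices: (130.361,50.517) → (114.864,52.847) → (22.277,49.720). Open path.

**Shape 4** — `<polyline>` line segment, stroke `#0000ff` → engrave (S285, F2796). Machine vertices: (110.276,43.456) → (100.901,61.117). Open path.

(Gcodetools for Inkscape — laser output)
G21
G90
G0 X56.137 Y11.279
M4 S285
G1 X252.447 Y32.344 F2796
G1 X141.588 Y45.610
G1 X56.137 Y11.279
M5
G0 X242.867 Y28.262
M4 S285
G1 X235.006 Y41.882 F2796
G1 X239.077 Y57.072
G1 X252.697 Y64.933
G1 X267.887 Y60.862
G1 X275.748 Y47.242
G1 X271.677 Y32.052
G1 X258.057 Y24.191
G1 X242.867 Y28.262
M5
G0 X130.361 Y50.517
M4 S285
G1 X114.864 Y52.847 F2796
G1 X22.277 Y49.720
M5
G0 X110.276 Y43.456
M4 S285
G1 X100.901 Y61.117 F2796
M5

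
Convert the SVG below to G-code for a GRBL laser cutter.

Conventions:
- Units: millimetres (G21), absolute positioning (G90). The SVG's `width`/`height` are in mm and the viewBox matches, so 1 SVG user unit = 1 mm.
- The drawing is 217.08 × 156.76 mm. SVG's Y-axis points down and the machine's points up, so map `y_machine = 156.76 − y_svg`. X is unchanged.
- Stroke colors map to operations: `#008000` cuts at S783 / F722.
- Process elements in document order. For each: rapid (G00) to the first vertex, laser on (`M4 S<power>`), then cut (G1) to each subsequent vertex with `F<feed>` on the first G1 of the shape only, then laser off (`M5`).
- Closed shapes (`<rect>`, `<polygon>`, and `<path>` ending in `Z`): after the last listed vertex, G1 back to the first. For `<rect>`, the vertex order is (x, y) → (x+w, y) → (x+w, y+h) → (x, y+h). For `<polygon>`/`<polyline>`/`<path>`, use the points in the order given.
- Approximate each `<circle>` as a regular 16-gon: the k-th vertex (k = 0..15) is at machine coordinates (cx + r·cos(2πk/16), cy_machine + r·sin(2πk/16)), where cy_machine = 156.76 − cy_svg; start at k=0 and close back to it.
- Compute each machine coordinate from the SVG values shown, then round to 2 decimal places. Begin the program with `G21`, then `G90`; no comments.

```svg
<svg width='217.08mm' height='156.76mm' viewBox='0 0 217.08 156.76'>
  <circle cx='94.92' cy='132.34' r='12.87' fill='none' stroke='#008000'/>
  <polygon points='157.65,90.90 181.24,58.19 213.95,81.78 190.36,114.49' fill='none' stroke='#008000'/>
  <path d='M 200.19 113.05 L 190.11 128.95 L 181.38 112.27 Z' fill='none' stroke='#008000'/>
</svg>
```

1 u = 1 mm; y_m = 156.76 − y.

[1] `<circle>` circle, #008000→cut S783 F722: (107.79,24.42) → (106.81,29.35) → (104.02,33.52) → (99.85,36.31) → (94.92,37.29) → (89.99,36.31) → (85.82,33.52) → (83.03,29.35) → (82.05,24.42) → (83.03,19.49) → (85.82,15.32) → (89.99,12.53) → (94.92,11.55) → (99.85,12.53) → (104.02,15.32) → (106.81,19.49) → (107.79,24.42) (closed)

[2] `<polygon>` regular polygon, #008000→cut S783 F722: (157.65,65.86) → (181.24,98.57) → (213.95,74.98) → (190.36,42.27) → (157.65,65.86) (closed)

[3] `<path>` regular polygon, #008000→cut S783 F722: (200.19,43.71) → (190.11,27.81) → (181.38,44.49) → (200.19,43.71) (closed)

G21
G90
G00 X107.79 Y24.42
M4 S783
G1 X106.81 Y29.35 F722
G1 X104.02 Y33.52
G1 X99.85 Y36.31
G1 X94.92 Y37.29
G1 X89.99 Y36.31
G1 X85.82 Y33.52
G1 X83.03 Y29.35
G1 X82.05 Y24.42
G1 X83.03 Y19.49
G1 X85.82 Y15.32
G1 X89.99 Y12.53
G1 X94.92 Y11.55
G1 X99.85 Y12.53
G1 X104.02 Y15.32
G1 X106.81 Y19.49
G1 X107.79 Y24.42
M5
G00 X157.65 Y65.86
M4 S783
G1 X181.24 Y98.57 F722
G1 X213.95 Y74.98
G1 X190.36 Y42.27
G1 X157.65 Y65.86
M5
G00 X200.19 Y43.71
M4 S783
G1 X190.11 Y27.81 F722
G1 X181.38 Y44.49
G1 X200.19 Y43.71
M5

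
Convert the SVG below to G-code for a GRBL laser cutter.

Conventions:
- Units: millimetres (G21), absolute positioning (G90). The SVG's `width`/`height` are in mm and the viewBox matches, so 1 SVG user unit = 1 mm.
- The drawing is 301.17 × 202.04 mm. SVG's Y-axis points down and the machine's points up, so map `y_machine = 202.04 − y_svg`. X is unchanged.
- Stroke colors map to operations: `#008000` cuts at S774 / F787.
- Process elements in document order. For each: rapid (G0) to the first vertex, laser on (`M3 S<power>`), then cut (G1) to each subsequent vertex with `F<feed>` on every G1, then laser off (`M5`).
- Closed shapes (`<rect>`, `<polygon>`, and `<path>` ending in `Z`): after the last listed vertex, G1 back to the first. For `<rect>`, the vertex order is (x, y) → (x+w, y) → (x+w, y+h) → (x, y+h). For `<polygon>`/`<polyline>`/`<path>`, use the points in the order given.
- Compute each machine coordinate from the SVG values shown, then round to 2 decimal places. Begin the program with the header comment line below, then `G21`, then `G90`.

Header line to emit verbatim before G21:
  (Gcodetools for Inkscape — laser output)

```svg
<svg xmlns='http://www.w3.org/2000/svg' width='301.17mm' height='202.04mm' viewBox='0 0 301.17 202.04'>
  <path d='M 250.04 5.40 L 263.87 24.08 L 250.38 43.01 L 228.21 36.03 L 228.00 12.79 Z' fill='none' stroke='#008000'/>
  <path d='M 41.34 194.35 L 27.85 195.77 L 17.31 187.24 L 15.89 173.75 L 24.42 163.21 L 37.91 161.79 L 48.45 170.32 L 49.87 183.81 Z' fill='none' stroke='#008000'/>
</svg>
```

Since the viewBox matches the mm dimensions, user units are millimetres directly. The only transform is the Y-flip y_m = 202.04 − y_svg.

Shape 1 is a regular polygon drawn with `<path>`. Its stroke #008000 means cut at S774, F787. After flipping Y the toolpath is (250.04,196.64) → (263.87,177.96) → (250.38,159.03) → (228.21,166.01) → (228.00,189.25) → (250.04,196.64), returning to the start.

Shape 2 is a regular polygon drawn with `<path>`. Its stroke #008000 means cut at S774, F787. After flipping Y the toolpath is (41.34,7.69) → (27.85,6.27) → (17.31,14.80) → (15.89,28.29) → (24.42,38.83) → (37.91,40.25) → (48.45,31.72) → (49.87,18.23) → (41.34,7.69), returning to the start.

(Gcodetools for Inkscape — laser output)
G21
G90
G0 X250.04 Y196.64
M3 S774
G1 X263.87 Y177.96 F787
G1 X250.38 Y159.03 F787
G1 X228.21 Y166.01 F787
G1 X228.00 Y189.25 F787
G1 X250.04 Y196.64 F787
M5
G0 X41.34 Y7.69
M3 S774
G1 X27.85 Y6.27 F787
G1 X17.31 Y14.80 F787
G1 X15.89 Y28.29 F787
G1 X24.42 Y38.83 F787
G1 X37.91 Y40.25 F787
G1 X48.45 Y31.72 F787
G1 X49.87 Y18.23 F787
G1 X41.34 Y7.69 F787
M5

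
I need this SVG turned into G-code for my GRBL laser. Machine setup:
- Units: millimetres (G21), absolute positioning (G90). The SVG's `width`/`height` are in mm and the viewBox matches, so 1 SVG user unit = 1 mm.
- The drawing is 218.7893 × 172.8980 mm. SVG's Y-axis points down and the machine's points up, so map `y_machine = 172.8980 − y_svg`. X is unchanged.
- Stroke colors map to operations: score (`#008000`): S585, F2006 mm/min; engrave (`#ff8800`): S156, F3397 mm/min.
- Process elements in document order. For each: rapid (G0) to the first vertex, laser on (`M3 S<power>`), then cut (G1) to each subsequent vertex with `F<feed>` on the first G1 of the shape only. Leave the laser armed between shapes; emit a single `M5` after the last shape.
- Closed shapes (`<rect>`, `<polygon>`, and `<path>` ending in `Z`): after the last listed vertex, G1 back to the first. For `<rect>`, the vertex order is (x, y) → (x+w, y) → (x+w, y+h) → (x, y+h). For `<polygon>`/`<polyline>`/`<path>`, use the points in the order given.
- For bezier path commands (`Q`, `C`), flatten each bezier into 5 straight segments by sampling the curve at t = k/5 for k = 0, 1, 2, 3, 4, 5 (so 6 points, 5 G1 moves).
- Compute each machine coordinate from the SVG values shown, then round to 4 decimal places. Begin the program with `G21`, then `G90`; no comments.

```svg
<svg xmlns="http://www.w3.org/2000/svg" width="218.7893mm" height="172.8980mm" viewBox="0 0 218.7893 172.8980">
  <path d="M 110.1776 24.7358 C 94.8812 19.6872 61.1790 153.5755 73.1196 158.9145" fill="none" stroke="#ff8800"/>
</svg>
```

G21
G90
G0 X110.1776 Y148.1622
M3 S156
G1 X99.3035 Y136.6588 F3397
G1 X87.0862 Y104.6499
G1 X76.6003 Y64.9748
G1 X70.9200 Y30.4729
G1 X73.1196 Y13.9835
M5

1 u = 1 mm; y_m = 172.8980 − y.

[1] `<path>` cubic bezier, #ff8800→engrave S156 F3397: (110.1776,148.1622) → (99.3035,136.6588) → (87.0862,104.6499) → (76.6003,64.9748) → (70.9200,30.4729) → (73.1196,13.9835)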